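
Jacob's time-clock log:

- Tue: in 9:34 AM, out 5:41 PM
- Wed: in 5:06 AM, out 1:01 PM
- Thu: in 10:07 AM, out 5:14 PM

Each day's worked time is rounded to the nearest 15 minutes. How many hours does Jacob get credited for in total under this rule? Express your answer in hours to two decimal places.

23.00 hours

Tue: 9:34 AM–5:41 PM = 8 h 7 min → rounds to 8 h 0 min
Wed: 5:06 AM–1:01 PM = 7 h 55 min → rounds to 8 h 0 min
Thu: 10:07 AM–5:14 PM = 7 h 7 min → rounds to 7 h 0 min
Total credited: 23 h 0 min.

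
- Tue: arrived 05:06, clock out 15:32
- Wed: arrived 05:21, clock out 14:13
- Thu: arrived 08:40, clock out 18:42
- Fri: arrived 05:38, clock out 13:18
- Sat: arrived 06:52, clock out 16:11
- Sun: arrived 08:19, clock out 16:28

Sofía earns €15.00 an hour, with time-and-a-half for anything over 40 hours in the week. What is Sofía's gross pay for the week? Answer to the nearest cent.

Tue: 05:06–15:32 = 10 h 26 min
Wed: 05:21–14:13 = 8 h 52 min
Thu: 08:40–18:42 = 10 h 2 min
Fri: 05:38–13:18 = 7 h 40 min
Sat: 06:52–16:11 = 9 h 19 min
Sun: 08:19–16:28 = 8 h 9 min
Total worked: 54 h 28 min = 3268 min.
Regular 40 h 0 min = 2400 min at €15.00/h; overtime 14 h 28 min = 868 min at €22.50/h.
Pay = (2400 × €15.00 + 868 × €22.50) ÷ 60 = €925.50.

€925.50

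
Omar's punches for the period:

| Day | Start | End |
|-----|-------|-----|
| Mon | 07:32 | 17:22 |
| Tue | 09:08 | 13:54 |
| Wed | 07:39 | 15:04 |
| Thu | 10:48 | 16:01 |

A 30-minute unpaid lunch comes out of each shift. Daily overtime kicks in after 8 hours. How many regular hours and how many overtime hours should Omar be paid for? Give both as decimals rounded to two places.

Regular 23.90 hours, overtime 1.33 hours

Mon: 07:32–17:22 = 9 h 50 min; less 30 min break → 9 h 20 min
Tue: 09:08–13:54 = 4 h 46 min; less 30 min break → 4 h 16 min
Wed: 07:39–15:04 = 7 h 25 min; less 30 min break → 6 h 55 min
Thu: 10:48–16:01 = 5 h 13 min; less 30 min break → 4 h 43 min
Mon reg 8 h 0 min / OT 1 h 20 min; Tue reg 4 h 16 min / OT 0 h 0 min; Wed reg 6 h 55 min / OT 0 h 0 min; Thu reg 4 h 43 min / OT 0 h 0 min.
Totals: regular 23 h 54 min, overtime 1 h 20 min.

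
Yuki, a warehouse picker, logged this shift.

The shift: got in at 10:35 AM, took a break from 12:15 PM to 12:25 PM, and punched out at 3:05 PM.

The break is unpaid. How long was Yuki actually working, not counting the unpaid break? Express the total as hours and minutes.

4 h 20 min

The shift: 10:35 AM–3:05 PM = 4 h 30 min; less 10 min break → 4 h 20 min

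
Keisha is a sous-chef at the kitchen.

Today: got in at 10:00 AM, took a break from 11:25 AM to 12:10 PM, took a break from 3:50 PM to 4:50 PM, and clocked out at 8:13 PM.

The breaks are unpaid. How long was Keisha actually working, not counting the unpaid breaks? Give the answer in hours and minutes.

8 h 28 min

Today: 10:00 AM–8:13 PM = 10 h 13 min; less 105 min break → 8 h 28 min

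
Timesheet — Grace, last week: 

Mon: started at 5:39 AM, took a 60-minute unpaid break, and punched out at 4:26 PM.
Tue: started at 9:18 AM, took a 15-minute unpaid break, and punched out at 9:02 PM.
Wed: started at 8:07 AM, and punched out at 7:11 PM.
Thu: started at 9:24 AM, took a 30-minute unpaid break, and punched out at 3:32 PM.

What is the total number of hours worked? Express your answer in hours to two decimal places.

37.97 hours

Mon: 5:39 AM–4:26 PM = 10 h 47 min; less 60 min break → 9 h 47 min
Tue: 9:18 AM–9:02 PM = 11 h 44 min; less 15 min break → 11 h 29 min
Wed: 8:07 AM–7:11 PM = 11 h 4 min
Thu: 9:24 AM–3:32 PM = 6 h 8 min; less 30 min break → 5 h 38 min
Total: 9 h 47 min + 11 h 29 min + 11 h 4 min + 5 h 38 min = 37 h 58 min.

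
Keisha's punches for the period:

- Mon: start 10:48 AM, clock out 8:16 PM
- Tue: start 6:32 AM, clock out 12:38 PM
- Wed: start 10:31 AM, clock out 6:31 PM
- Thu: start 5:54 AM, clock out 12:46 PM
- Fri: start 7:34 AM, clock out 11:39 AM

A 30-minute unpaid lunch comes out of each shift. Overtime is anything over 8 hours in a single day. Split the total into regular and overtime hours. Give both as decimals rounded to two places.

Mon: 10:48 AM–8:16 PM = 9 h 28 min; less 30 min break → 8 h 58 min
Tue: 6:32 AM–12:38 PM = 6 h 6 min; less 30 min break → 5 h 36 min
Wed: 10:31 AM–6:31 PM = 8 h 0 min; less 30 min break → 7 h 30 min
Thu: 5:54 AM–12:46 PM = 6 h 52 min; less 30 min break → 6 h 22 min
Fri: 7:34 AM–11:39 AM = 4 h 5 min; less 30 min break → 3 h 35 min
Mon reg 8 h 0 min / OT 0 h 58 min; Tue reg 5 h 36 min / OT 0 h 0 min; Wed reg 7 h 30 min / OT 0 h 0 min; Thu reg 6 h 22 min / OT 0 h 0 min; Fri reg 3 h 35 min / OT 0 h 0 min.
Totals: regular 31 h 3 min, overtime 0 h 58 min.

Regular 31.05 hours, overtime 0.97 hours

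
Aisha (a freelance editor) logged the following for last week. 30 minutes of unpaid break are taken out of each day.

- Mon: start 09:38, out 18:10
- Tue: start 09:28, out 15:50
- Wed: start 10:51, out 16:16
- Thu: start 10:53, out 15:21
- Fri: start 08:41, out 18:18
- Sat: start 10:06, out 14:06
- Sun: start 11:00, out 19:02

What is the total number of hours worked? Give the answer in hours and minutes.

Mon: 09:38–18:10 = 8 h 32 min; less 30 min break → 8 h 2 min
Tue: 09:28–15:50 = 6 h 22 min; less 30 min break → 5 h 52 min
Wed: 10:51–16:16 = 5 h 25 min; less 30 min break → 4 h 55 min
Thu: 10:53–15:21 = 4 h 28 min; less 30 min break → 3 h 58 min
Fri: 08:41–18:18 = 9 h 37 min; less 30 min break → 9 h 7 min
Sat: 10:06–14:06 = 4 h 0 min; less 30 min break → 3 h 30 min
Sun: 11:00–19:02 = 8 h 2 min; less 30 min break → 7 h 32 min
Total: 8 h 2 min + 5 h 52 min + 4 h 55 min + 3 h 58 min + 9 h 7 min + 3 h 30 min + 7 h 32 min = 42 h 56 min.

42 h 56 min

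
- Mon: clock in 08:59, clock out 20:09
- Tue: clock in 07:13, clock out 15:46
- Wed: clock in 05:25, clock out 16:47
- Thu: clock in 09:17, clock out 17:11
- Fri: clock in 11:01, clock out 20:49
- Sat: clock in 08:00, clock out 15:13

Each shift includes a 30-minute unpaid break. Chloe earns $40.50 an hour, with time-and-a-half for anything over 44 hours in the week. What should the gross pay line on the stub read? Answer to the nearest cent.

$2328.75

Mon: 08:59–20:09 = 11 h 10 min; less 30 min break → 10 h 40 min
Tue: 07:13–15:46 = 8 h 33 min; less 30 min break → 8 h 3 min
Wed: 05:25–16:47 = 11 h 22 min; less 30 min break → 10 h 52 min
Thu: 09:17–17:11 = 7 h 54 min; less 30 min break → 7 h 24 min
Fri: 11:01–20:49 = 9 h 48 min; less 30 min break → 9 h 18 min
Sat: 08:00–15:13 = 7 h 13 min; less 30 min break → 6 h 43 min
Total worked: 53 h 0 min = 3180 min.
Regular 44 h 0 min = 2640 min at $40.50/h; overtime 9 h 0 min = 540 min at $60.75/h.
Pay = (2640 × $40.50 + 540 × $60.75) ÷ 60 = $2328.75.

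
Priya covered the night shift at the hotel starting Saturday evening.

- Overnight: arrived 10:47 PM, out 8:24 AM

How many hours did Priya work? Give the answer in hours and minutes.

Overnight: 10:47 PM → midnight = 1 h 13 min; midnight → 8:24 AM = 8 h 24 min; span 9 h 37 min

9 h 37 min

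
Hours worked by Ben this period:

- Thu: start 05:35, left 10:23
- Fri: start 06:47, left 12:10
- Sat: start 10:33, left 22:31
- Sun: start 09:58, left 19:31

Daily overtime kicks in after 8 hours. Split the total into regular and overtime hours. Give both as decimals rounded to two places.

Regular 26.18 hours, overtime 5.52 hours

Thu: 05:35–10:23 = 4 h 48 min
Fri: 06:47–12:10 = 5 h 23 min
Sat: 10:33–22:31 = 11 h 58 min
Sun: 09:58–19:31 = 9 h 33 min
Thu reg 4 h 48 min / OT 0 h 0 min; Fri reg 5 h 23 min / OT 0 h 0 min; Sat reg 8 h 0 min / OT 3 h 58 min; Sun reg 8 h 0 min / OT 1 h 33 min.
Totals: regular 26 h 11 min, overtime 5 h 31 min.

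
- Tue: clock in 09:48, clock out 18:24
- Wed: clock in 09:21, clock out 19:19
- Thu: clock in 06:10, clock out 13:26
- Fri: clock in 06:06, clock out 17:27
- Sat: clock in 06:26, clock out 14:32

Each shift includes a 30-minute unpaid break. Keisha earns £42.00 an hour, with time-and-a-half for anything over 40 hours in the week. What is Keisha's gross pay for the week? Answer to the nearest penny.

£1855.35

Tue: 09:48–18:24 = 8 h 36 min; less 30 min break → 8 h 6 min
Wed: 09:21–19:19 = 9 h 58 min; less 30 min break → 9 h 28 min
Thu: 06:10–13:26 = 7 h 16 min; less 30 min break → 6 h 46 min
Fri: 06:06–17:27 = 11 h 21 min; less 30 min break → 10 h 51 min
Sat: 06:26–14:32 = 8 h 6 min; less 30 min break → 7 h 36 min
Total worked: 42 h 47 min = 2567 min.
Regular 40 h 0 min = 2400 min at £42.00/h; overtime 2 h 47 min = 167 min at £63.00/h.
Pay = (2400 × £42.00 + 167 × £63.00) ÷ 60 = £1855.35.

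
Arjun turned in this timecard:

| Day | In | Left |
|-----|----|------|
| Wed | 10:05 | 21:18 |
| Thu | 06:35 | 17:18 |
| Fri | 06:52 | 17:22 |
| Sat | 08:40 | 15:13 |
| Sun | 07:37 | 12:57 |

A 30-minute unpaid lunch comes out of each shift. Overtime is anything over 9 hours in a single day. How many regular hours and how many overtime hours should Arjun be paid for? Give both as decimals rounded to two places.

Regular 37.88 hours, overtime 3.93 hours

Wed: 10:05–21:18 = 11 h 13 min; less 30 min break → 10 h 43 min
Thu: 06:35–17:18 = 10 h 43 min; less 30 min break → 10 h 13 min
Fri: 06:52–17:22 = 10 h 30 min; less 30 min break → 10 h 0 min
Sat: 08:40–15:13 = 6 h 33 min; less 30 min break → 6 h 3 min
Sun: 07:37–12:57 = 5 h 20 min; less 30 min break → 4 h 50 min
Wed reg 9 h 0 min / OT 1 h 43 min; Thu reg 9 h 0 min / OT 1 h 13 min; Fri reg 9 h 0 min / OT 1 h 0 min; Sat reg 6 h 3 min / OT 0 h 0 min; Sun reg 4 h 50 min / OT 0 h 0 min.
Totals: regular 37 h 53 min, overtime 3 h 56 min.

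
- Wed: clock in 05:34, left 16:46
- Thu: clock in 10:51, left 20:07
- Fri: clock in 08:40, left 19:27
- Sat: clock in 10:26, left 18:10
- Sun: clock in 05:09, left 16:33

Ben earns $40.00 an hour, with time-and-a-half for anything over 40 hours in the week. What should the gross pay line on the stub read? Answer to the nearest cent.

$2223.00

Wed: 05:34–16:46 = 11 h 12 min
Thu: 10:51–20:07 = 9 h 16 min
Fri: 08:40–19:27 = 10 h 47 min
Sat: 10:26–18:10 = 7 h 44 min
Sun: 05:09–16:33 = 11 h 24 min
Total worked: 50 h 23 min = 3023 min.
Regular 40 h 0 min = 2400 min at $40.00/h; overtime 10 h 23 min = 623 min at $60.00/h.
Pay = (2400 × $40.00 + 623 × $60.00) ÷ 60 = $2223.00.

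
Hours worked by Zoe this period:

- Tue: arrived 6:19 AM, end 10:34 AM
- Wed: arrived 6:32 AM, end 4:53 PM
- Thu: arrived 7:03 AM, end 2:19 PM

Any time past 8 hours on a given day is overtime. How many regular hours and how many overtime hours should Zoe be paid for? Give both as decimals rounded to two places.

Tue: 6:19 AM–10:34 AM = 4 h 15 min
Wed: 6:32 AM–4:53 PM = 10 h 21 min
Thu: 7:03 AM–2:19 PM = 7 h 16 min
Tue reg 4 h 15 min / OT 0 h 0 min; Wed reg 8 h 0 min / OT 2 h 21 min; Thu reg 7 h 16 min / OT 0 h 0 min.
Totals: regular 19 h 31 min, overtime 2 h 21 min.

Regular 19.52 hours, overtime 2.35 hours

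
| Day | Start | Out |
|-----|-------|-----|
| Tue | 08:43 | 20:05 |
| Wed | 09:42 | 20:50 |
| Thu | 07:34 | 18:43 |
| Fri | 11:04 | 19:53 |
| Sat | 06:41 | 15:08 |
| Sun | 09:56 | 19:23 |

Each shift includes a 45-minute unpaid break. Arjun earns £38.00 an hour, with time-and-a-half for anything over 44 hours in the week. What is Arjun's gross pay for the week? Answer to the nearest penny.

£2348.40

Tue: 08:43–20:05 = 11 h 22 min; less 45 min break → 10 h 37 min
Wed: 09:42–20:50 = 11 h 8 min; less 45 min break → 10 h 23 min
Thu: 07:34–18:43 = 11 h 9 min; less 45 min break → 10 h 24 min
Fri: 11:04–19:53 = 8 h 49 min; less 45 min break → 8 h 4 min
Sat: 06:41–15:08 = 8 h 27 min; less 45 min break → 7 h 42 min
Sun: 09:56–19:23 = 9 h 27 min; less 45 min break → 8 h 42 min
Total worked: 55 h 52 min = 3352 min.
Regular 44 h 0 min = 2640 min at £38.00/h; overtime 11 h 52 min = 712 min at £57.00/h.
Pay = (2640 × £38.00 + 712 × £57.00) ÷ 60 = £2348.40.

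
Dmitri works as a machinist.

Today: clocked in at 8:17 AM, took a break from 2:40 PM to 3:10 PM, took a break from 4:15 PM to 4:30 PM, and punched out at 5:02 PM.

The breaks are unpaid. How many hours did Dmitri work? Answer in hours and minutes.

8 h 0 min

Today: 8:17 AM–5:02 PM = 8 h 45 min; less 45 min break → 8 h 0 min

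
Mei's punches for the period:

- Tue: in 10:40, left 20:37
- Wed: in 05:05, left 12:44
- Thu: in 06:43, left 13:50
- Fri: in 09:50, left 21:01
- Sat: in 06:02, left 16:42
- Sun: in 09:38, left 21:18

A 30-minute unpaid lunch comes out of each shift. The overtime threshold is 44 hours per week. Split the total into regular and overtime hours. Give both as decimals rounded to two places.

Regular 44.00 hours, overtime 11.23 hours

Tue: 10:40–20:37 = 9 h 57 min; less 30 min break → 9 h 27 min
Wed: 05:05–12:44 = 7 h 39 min; less 30 min break → 7 h 9 min
Thu: 06:43–13:50 = 7 h 7 min; less 30 min break → 6 h 37 min
Fri: 09:50–21:01 = 11 h 11 min; less 30 min break → 10 h 41 min
Sat: 06:02–16:42 = 10 h 40 min; less 30 min break → 10 h 10 min
Sun: 09:38–21:18 = 11 h 40 min; less 30 min break → 11 h 10 min
Total worked: 55 h 14 min = 55.23 h.
Threshold 44 h → overtime 11 h 14 min, regular 44 h 0 min.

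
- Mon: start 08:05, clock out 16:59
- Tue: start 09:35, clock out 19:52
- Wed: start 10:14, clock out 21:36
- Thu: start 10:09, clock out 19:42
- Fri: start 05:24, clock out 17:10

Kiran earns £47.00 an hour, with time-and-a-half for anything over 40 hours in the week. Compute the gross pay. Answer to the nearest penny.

Mon: 08:05–16:59 = 8 h 54 min
Tue: 09:35–19:52 = 10 h 17 min
Wed: 10:14–21:36 = 11 h 22 min
Thu: 10:09–19:42 = 9 h 33 min
Fri: 05:24–17:10 = 11 h 46 min
Total worked: 51 h 52 min = 3112 min.
Regular 40 h 0 min = 2400 min at £47.00/h; overtime 11 h 52 min = 712 min at £70.50/h.
Pay = (2400 × £47.00 + 712 × £70.50) ÷ 60 = £2716.60.

£2716.60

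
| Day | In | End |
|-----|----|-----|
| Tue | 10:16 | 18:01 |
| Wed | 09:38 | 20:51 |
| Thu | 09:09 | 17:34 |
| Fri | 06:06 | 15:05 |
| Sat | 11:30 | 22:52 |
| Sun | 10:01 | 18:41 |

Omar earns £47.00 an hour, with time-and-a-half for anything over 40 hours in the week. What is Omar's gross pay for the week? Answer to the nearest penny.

£3036.20

Tue: 10:16–18:01 = 7 h 45 min
Wed: 09:38–20:51 = 11 h 13 min
Thu: 09:09–17:34 = 8 h 25 min
Fri: 06:06–15:05 = 8 h 59 min
Sat: 11:30–22:52 = 11 h 22 min
Sun: 10:01–18:41 = 8 h 40 min
Total worked: 56 h 24 min = 3384 min.
Regular 40 h 0 min = 2400 min at £47.00/h; overtime 16 h 24 min = 984 min at £70.50/h.
Pay = (2400 × £47.00 + 984 × £70.50) ÷ 60 = £3036.20.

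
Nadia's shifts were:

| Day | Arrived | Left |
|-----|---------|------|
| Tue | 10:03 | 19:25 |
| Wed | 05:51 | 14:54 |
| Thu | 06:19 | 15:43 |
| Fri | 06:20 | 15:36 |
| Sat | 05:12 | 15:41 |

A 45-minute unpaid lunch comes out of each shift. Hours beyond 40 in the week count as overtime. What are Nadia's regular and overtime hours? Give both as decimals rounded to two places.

Regular 40.00 hours, overtime 3.82 hours

Tue: 10:03–19:25 = 9 h 22 min; less 45 min break → 8 h 37 min
Wed: 05:51–14:54 = 9 h 3 min; less 45 min break → 8 h 18 min
Thu: 06:19–15:43 = 9 h 24 min; less 45 min break → 8 h 39 min
Fri: 06:20–15:36 = 9 h 16 min; less 45 min break → 8 h 31 min
Sat: 05:12–15:41 = 10 h 29 min; less 45 min break → 9 h 44 min
Total worked: 43 h 49 min = 43.82 h.
Threshold 40 h → overtime 3 h 49 min, regular 40 h 0 min.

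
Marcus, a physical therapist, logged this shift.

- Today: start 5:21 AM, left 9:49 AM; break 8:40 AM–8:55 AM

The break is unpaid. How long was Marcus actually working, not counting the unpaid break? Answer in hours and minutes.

4 h 13 min

Today: 5:21 AM–9:49 AM = 4 h 28 min; less 15 min break → 4 h 13 min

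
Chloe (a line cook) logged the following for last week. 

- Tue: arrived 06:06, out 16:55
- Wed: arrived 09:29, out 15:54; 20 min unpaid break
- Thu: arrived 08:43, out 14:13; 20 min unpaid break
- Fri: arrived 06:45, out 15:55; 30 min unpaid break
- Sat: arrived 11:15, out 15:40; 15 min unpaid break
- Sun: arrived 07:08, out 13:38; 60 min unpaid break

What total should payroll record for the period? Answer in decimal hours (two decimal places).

Tue: 06:06–16:55 = 10 h 49 min
Wed: 09:29–15:54 = 6 h 25 min; less 20 min break → 6 h 5 min
Thu: 08:43–14:13 = 5 h 30 min; less 20 min break → 5 h 10 min
Fri: 06:45–15:55 = 9 h 10 min; less 30 min break → 8 h 40 min
Sat: 11:15–15:40 = 4 h 25 min; less 15 min break → 4 h 10 min
Sun: 07:08–13:38 = 6 h 30 min; less 60 min break → 5 h 30 min
Total: 10 h 49 min + 6 h 5 min + 5 h 10 min + 8 h 40 min + 4 h 10 min + 5 h 30 min = 40 h 24 min.

40.40 hours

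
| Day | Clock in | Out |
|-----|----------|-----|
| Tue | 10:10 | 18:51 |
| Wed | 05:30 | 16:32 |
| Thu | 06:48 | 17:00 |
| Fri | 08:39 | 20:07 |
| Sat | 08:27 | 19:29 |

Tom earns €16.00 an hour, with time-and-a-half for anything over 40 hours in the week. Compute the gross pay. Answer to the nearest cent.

Tue: 10:10–18:51 = 8 h 41 min
Wed: 05:30–16:32 = 11 h 2 min
Thu: 06:48–17:00 = 10 h 12 min
Fri: 08:39–20:07 = 11 h 28 min
Sat: 08:27–19:29 = 11 h 2 min
Total worked: 52 h 25 min = 3145 min.
Regular 40 h 0 min = 2400 min at €16.00/h; overtime 12 h 25 min = 745 min at €24.00/h.
Pay = (2400 × €16.00 + 745 × €24.00) ÷ 60 = €938.00.

€938.00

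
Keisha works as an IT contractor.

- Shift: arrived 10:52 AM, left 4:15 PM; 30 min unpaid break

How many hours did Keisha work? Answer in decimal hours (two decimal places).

Shift: 10:52 AM–4:15 PM = 5 h 23 min; less 30 min break → 4 h 53 min

4.88 hours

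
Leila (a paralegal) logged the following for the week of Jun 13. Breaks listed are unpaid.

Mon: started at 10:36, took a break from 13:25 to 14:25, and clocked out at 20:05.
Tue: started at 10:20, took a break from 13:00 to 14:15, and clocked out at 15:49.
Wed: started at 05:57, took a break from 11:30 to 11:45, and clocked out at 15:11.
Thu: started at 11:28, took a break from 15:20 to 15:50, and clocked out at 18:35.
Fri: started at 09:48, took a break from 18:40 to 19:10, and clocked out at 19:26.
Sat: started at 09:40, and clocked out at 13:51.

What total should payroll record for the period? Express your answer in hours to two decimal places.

Mon: 10:36–20:05 = 9 h 29 min; less 60 min break → 8 h 29 min
Tue: 10:20–15:49 = 5 h 29 min; less 75 min break → 4 h 14 min
Wed: 05:57–15:11 = 9 h 14 min; less 15 min break → 8 h 59 min
Thu: 11:28–18:35 = 7 h 7 min; less 30 min break → 6 h 37 min
Fri: 09:48–19:26 = 9 h 38 min; less 30 min break → 9 h 8 min
Sat: 09:40–13:51 = 4 h 11 min
Total: 8 h 29 min + 4 h 14 min + 8 h 59 min + 6 h 37 min + 9 h 8 min + 4 h 11 min = 41 h 38 min.

41.63 hours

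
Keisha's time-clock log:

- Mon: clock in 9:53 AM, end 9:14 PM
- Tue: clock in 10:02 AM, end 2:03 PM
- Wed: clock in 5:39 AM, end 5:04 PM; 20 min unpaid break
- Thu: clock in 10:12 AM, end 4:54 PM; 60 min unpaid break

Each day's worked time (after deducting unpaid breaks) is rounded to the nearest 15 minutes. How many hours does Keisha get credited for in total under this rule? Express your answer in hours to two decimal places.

32.00 hours

Mon: 9:53 AM–9:14 PM = 11 h 21 min → rounds to 11 h 15 min
Tue: 10:02 AM–2:03 PM = 4 h 1 min → rounds to 4 h 0 min
Wed: 5:39 AM–5:04 PM = 11 h 25 min − 20 min = 11 h 5 min → rounds to 11 h 0 min
Thu: 10:12 AM–4:54 PM = 6 h 42 min − 60 min = 5 h 42 min → rounds to 5 h 45 min
Total credited: 32 h 0 min.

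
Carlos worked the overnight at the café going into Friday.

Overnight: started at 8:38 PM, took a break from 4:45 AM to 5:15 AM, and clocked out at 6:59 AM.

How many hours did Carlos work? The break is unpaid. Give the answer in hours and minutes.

Overnight: 8:38 PM → midnight = 3 h 22 min; midnight → 6:59 AM = 6 h 59 min; span 10 h 21 min; less 30 min break → 9 h 51 min

9 h 51 min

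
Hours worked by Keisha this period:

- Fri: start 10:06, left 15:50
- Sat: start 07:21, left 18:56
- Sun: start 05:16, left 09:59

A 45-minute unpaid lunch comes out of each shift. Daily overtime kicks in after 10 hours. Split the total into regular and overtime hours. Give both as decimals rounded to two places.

Regular 18.95 hours, overtime 0.83 hours

Fri: 10:06–15:50 = 5 h 44 min; less 45 min break → 4 h 59 min
Sat: 07:21–18:56 = 11 h 35 min; less 45 min break → 10 h 50 min
Sun: 05:16–09:59 = 4 h 43 min; less 45 min break → 3 h 58 min
Fri reg 4 h 59 min / OT 0 h 0 min; Sat reg 10 h 0 min / OT 0 h 50 min; Sun reg 3 h 58 min / OT 0 h 0 min.
Totals: regular 18 h 57 min, overtime 0 h 50 min.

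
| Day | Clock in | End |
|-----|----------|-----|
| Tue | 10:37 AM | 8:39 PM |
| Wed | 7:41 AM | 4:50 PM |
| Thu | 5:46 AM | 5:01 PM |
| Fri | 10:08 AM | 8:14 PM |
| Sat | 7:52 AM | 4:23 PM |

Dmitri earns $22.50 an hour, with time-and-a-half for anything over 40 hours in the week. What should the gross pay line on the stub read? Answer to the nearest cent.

Tue: 10:37 AM–8:39 PM = 10 h 2 min
Wed: 7:41 AM–4:50 PM = 9 h 9 min
Thu: 5:46 AM–5:01 PM = 11 h 15 min
Fri: 10:08 AM–8:14 PM = 10 h 6 min
Sat: 7:52 AM–4:23 PM = 8 h 31 min
Total worked: 49 h 3 min = 2943 min.
Regular 40 h 0 min = 2400 min at $22.50/h; overtime 9 h 3 min = 543 min at $33.75/h.
Pay = (2400 × $22.50 + 543 × $33.75) ÷ 60 = $1205.44.

$1205.44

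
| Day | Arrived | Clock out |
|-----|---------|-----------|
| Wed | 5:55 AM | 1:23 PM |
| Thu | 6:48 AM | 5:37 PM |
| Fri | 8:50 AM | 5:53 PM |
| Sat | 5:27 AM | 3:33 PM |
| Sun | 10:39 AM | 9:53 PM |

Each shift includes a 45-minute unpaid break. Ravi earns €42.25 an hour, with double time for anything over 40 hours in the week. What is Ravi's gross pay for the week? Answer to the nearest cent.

€2105.46

Wed: 5:55 AM–1:23 PM = 7 h 28 min; less 45 min break → 6 h 43 min
Thu: 6:48 AM–5:37 PM = 10 h 49 min; less 45 min break → 10 h 4 min
Fri: 8:50 AM–5:53 PM = 9 h 3 min; less 45 min break → 8 h 18 min
Sat: 5:27 AM–3:33 PM = 10 h 6 min; less 45 min break → 9 h 21 min
Sun: 10:39 AM–9:53 PM = 11 h 14 min; less 45 min break → 10 h 29 min
Total worked: 44 h 55 min = 2695 min.
Regular 40 h 0 min = 2400 min at €42.25/h; overtime 4 h 55 min = 295 min at €84.50/h.
Pay = (2400 × €42.25 + 295 × €84.50) ÷ 60 = €2105.46.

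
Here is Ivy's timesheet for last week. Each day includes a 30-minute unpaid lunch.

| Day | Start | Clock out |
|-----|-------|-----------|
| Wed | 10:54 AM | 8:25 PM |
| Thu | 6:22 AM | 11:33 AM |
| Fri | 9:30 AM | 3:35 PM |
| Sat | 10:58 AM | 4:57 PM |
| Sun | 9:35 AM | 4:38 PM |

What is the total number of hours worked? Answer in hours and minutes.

Wed: 10:54 AM–8:25 PM = 9 h 31 min; less 30 min break → 9 h 1 min
Thu: 6:22 AM–11:33 AM = 5 h 11 min; less 30 min break → 4 h 41 min
Fri: 9:30 AM–3:35 PM = 6 h 5 min; less 30 min break → 5 h 35 min
Sat: 10:58 AM–4:57 PM = 5 h 59 min; less 30 min break → 5 h 29 min
Sun: 9:35 AM–4:38 PM = 7 h 3 min; less 30 min break → 6 h 33 min
Total: 9 h 1 min + 4 h 41 min + 5 h 35 min + 5 h 29 min + 6 h 33 min = 31 h 19 min.

31 h 19 min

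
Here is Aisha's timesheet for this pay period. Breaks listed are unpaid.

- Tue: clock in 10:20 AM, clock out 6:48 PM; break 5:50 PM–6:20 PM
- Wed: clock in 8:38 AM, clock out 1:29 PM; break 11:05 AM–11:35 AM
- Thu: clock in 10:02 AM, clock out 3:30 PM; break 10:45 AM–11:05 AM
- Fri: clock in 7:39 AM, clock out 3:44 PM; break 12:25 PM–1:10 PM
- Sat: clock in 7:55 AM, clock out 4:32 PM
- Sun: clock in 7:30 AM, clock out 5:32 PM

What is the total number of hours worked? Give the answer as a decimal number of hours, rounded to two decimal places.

43.43 hours

Tue: 10:20 AM–6:48 PM = 8 h 28 min; less 30 min break → 7 h 58 min
Wed: 8:38 AM–1:29 PM = 4 h 51 min; less 30 min break → 4 h 21 min
Thu: 10:02 AM–3:30 PM = 5 h 28 min; less 20 min break → 5 h 8 min
Fri: 7:39 AM–3:44 PM = 8 h 5 min; less 45 min break → 7 h 20 min
Sat: 7:55 AM–4:32 PM = 8 h 37 min
Sun: 7:30 AM–5:32 PM = 10 h 2 min
Total: 7 h 58 min + 4 h 21 min + 5 h 8 min + 7 h 20 min + 8 h 37 min + 10 h 2 min = 43 h 26 min.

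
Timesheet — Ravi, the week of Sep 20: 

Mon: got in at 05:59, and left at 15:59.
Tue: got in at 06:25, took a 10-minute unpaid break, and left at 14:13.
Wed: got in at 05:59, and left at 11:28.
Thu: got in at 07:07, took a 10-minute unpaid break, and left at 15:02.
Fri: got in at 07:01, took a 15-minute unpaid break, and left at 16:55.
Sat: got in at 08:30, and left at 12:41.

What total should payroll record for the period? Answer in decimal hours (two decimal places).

Mon: 05:59–15:59 = 10 h 0 min
Tue: 06:25–14:13 = 7 h 48 min; less 10 min break → 7 h 38 min
Wed: 05:59–11:28 = 5 h 29 min
Thu: 07:07–15:02 = 7 h 55 min; less 10 min break → 7 h 45 min
Fri: 07:01–16:55 = 9 h 54 min; less 15 min break → 9 h 39 min
Sat: 08:30–12:41 = 4 h 11 min
Total: 10 h 0 min + 7 h 38 min + 5 h 29 min + 7 h 45 min + 9 h 39 min + 4 h 11 min = 44 h 42 min.

44.70 hours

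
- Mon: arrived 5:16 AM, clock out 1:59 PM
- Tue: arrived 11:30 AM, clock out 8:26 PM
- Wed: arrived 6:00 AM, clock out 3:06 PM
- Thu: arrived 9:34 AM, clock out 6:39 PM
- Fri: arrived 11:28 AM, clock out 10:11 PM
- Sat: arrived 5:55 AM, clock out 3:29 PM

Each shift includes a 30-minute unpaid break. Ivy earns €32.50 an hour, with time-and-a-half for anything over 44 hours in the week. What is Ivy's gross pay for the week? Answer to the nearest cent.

€1874.44

Mon: 5:16 AM–1:59 PM = 8 h 43 min; less 30 min break → 8 h 13 min
Tue: 11:30 AM–8:26 PM = 8 h 56 min; less 30 min break → 8 h 26 min
Wed: 6:00 AM–3:06 PM = 9 h 6 min; less 30 min break → 8 h 36 min
Thu: 9:34 AM–6:39 PM = 9 h 5 min; less 30 min break → 8 h 35 min
Fri: 11:28 AM–10:11 PM = 10 h 43 min; less 30 min break → 10 h 13 min
Sat: 5:55 AM–3:29 PM = 9 h 34 min; less 30 min break → 9 h 4 min
Total worked: 53 h 7 min = 3187 min.
Regular 44 h 0 min = 2640 min at €32.50/h; overtime 9 h 7 min = 547 min at €48.75/h.
Pay = (2640 × €32.50 + 547 × €48.75) ÷ 60 = €1874.44.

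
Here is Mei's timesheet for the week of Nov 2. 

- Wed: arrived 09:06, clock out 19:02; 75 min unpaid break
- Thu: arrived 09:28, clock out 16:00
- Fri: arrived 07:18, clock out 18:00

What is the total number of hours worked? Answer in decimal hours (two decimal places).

Wed: 09:06–19:02 = 9 h 56 min; less 75 min break → 8 h 41 min
Thu: 09:28–16:00 = 6 h 32 min
Fri: 07:18–18:00 = 10 h 42 min
Total: 8 h 41 min + 6 h 32 min + 10 h 42 min = 25 h 55 min.

25.92 hours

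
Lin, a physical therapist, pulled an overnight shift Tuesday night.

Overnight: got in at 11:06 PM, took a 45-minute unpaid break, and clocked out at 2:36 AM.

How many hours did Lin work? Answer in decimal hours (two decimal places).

2.75 hours

Overnight: 11:06 PM → midnight = 0 h 54 min; midnight → 2:36 AM = 2 h 36 min; span 3 h 30 min; less 45 min break → 2 h 45 min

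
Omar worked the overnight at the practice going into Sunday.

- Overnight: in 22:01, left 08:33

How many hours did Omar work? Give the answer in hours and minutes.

10 h 32 min

Overnight: 22:01 → midnight = 1 h 59 min; midnight → 08:33 = 8 h 33 min; span 10 h 32 min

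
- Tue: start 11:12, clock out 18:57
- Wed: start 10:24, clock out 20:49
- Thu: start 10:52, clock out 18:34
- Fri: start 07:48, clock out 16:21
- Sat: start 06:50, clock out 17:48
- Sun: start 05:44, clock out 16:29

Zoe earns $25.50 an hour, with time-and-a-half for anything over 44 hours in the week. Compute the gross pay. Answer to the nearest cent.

Tue: 11:12–18:57 = 7 h 45 min
Wed: 10:24–20:49 = 10 h 25 min
Thu: 10:52–18:34 = 7 h 42 min
Fri: 07:48–16:21 = 8 h 33 min
Sat: 06:50–17:48 = 10 h 58 min
Sun: 05:44–16:29 = 10 h 45 min
Total worked: 56 h 8 min = 3368 min.
Regular 44 h 0 min = 2640 min at $25.50/h; overtime 12 h 8 min = 728 min at $38.25/h.
Pay = (2640 × $25.50 + 728 × $38.25) ÷ 60 = $1586.10.

$1586.10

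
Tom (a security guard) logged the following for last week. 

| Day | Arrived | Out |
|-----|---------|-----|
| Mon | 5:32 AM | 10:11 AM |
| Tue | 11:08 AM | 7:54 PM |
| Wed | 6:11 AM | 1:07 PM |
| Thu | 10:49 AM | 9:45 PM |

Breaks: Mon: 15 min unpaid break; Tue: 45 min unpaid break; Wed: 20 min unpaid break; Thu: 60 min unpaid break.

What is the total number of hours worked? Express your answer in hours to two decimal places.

28.95 hours

Mon: 5:32 AM–10:11 AM = 4 h 39 min; less 15 min break → 4 h 24 min
Tue: 11:08 AM–7:54 PM = 8 h 46 min; less 45 min break → 8 h 1 min
Wed: 6:11 AM–1:07 PM = 6 h 56 min; less 20 min break → 6 h 36 min
Thu: 10:49 AM–9:45 PM = 10 h 56 min; less 60 min break → 9 h 56 min
Total: 4 h 24 min + 8 h 1 min + 6 h 36 min + 9 h 56 min = 28 h 57 min.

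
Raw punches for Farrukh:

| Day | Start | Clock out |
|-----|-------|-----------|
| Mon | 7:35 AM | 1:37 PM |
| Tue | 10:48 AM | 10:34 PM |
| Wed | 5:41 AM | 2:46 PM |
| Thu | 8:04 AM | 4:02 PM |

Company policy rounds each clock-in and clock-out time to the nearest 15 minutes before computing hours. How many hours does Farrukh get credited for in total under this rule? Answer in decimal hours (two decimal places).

Mon: in 7:35 AM→7:30 AM, out 1:37 PM→1:30 PM; 6 h 0 min
Tue: in 10:48 AM→10:45 AM, out 10:34 PM→10:30 PM; 11 h 45 min
Wed: in 5:41 AM→5:45 AM, out 2:46 PM→2:45 PM; 9 h 0 min
Thu: in 8:04 AM→8:00 AM, out 4:02 PM→4:00 PM; 8 h 0 min
Total credited: 34 h 45 min.

34.75 hours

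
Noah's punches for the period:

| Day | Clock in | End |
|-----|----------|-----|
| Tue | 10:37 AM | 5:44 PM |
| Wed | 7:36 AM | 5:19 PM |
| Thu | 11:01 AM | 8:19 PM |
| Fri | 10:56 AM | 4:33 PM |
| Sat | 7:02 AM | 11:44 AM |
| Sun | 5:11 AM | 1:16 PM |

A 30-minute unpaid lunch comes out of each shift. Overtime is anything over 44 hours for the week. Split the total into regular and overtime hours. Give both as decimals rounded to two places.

Tue: 10:37 AM–5:44 PM = 7 h 7 min; less 30 min break → 6 h 37 min
Wed: 7:36 AM–5:19 PM = 9 h 43 min; less 30 min break → 9 h 13 min
Thu: 11:01 AM–8:19 PM = 9 h 18 min; less 30 min break → 8 h 48 min
Fri: 10:56 AM–4:33 PM = 5 h 37 min; less 30 min break → 5 h 7 min
Sat: 7:02 AM–11:44 AM = 4 h 42 min; less 30 min break → 4 h 12 min
Sun: 5:11 AM–1:16 PM = 8 h 5 min; less 30 min break → 7 h 35 min
Total worked: 41 h 32 min = 41.53 h.
Threshold 44 h → overtime 0 h 0 min, regular 41 h 32 min.

Regular 41.53 hours, overtime 0.00 hours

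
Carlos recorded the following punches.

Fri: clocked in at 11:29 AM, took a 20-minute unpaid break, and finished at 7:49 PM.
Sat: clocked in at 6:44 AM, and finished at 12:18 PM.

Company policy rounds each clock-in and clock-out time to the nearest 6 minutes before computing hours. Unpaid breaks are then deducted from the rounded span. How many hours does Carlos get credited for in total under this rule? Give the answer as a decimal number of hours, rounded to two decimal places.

Fri: in 11:29 AM→11:30 AM, out 7:49 PM→7:48 PM; 8 h 18 min − 20 min = 7 h 58 min
Sat: in 6:44 AM→6:42 AM, out 12:18 PM→12:18 PM; 5 h 36 min
Total credited: 13 h 34 min.

13.57 hours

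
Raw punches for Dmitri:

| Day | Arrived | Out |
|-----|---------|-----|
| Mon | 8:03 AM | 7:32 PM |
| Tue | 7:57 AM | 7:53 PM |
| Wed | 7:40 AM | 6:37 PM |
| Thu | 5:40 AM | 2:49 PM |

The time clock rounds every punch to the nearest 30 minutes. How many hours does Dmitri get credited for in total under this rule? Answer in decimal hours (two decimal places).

Mon: in 8:03 AM→8:00 AM, out 7:32 PM→7:30 PM; 11 h 30 min
Tue: in 7:57 AM→8:00 AM, out 7:53 PM→8:00 PM; 12 h 0 min
Wed: in 7:40 AM→7:30 AM, out 6:37 PM→6:30 PM; 11 h 0 min
Thu: in 5:40 AM→5:30 AM, out 2:49 PM→3:00 PM; 9 h 30 min
Total credited: 44 h 0 min.

44.00 hours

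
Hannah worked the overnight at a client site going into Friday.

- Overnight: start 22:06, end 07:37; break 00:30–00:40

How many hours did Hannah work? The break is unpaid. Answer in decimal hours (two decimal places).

Overnight: 22:06 → midnight = 1 h 54 min; midnight → 07:37 = 7 h 37 min; span 9 h 31 min; less 10 min break → 9 h 21 min

9.35 hours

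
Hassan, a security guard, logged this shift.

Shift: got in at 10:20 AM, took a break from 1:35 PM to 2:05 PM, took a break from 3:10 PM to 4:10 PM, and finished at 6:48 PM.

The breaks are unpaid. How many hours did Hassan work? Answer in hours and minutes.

Shift: 10:20 AM–6:48 PM = 8 h 28 min; less 90 min break → 6 h 58 min

6 h 58 min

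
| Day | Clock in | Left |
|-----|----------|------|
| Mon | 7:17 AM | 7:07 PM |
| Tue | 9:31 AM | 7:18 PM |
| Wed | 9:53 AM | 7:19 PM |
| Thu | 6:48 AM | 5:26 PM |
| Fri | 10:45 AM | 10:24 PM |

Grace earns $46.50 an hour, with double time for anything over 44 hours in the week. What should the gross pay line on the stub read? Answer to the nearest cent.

Mon: 7:17 AM–7:07 PM = 11 h 50 min
Tue: 9:31 AM–7:18 PM = 9 h 47 min
Wed: 9:53 AM–7:19 PM = 9 h 26 min
Thu: 6:48 AM–5:26 PM = 10 h 38 min
Fri: 10:45 AM–10:24 PM = 11 h 39 min
Total worked: 53 h 20 min = 3200 min.
Regular 44 h 0 min = 2640 min at $46.50/h; overtime 9 h 20 min = 560 min at $93.00/h.
Pay = (2640 × $46.50 + 560 × $93.00) ÷ 60 = $2914.00.

$2914.00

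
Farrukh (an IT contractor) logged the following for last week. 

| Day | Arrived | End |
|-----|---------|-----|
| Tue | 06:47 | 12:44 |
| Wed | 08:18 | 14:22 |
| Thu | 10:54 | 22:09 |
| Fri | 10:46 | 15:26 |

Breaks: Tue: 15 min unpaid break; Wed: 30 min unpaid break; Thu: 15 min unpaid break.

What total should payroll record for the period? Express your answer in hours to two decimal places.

26.93 hours

Tue: 06:47–12:44 = 5 h 57 min; less 15 min break → 5 h 42 min
Wed: 08:18–14:22 = 6 h 4 min; less 30 min break → 5 h 34 min
Thu: 10:54–22:09 = 11 h 15 min; less 15 min break → 11 h 0 min
Fri: 10:46–15:26 = 4 h 40 min
Total: 5 h 42 min + 5 h 34 min + 11 h 0 min + 4 h 40 min = 26 h 56 min.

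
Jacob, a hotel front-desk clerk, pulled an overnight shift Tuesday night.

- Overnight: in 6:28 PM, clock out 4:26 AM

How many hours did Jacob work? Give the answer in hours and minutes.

9 h 58 min

Overnight: 6:28 PM → midnight = 5 h 32 min; midnight → 4:26 AM = 4 h 26 min; span 9 h 58 min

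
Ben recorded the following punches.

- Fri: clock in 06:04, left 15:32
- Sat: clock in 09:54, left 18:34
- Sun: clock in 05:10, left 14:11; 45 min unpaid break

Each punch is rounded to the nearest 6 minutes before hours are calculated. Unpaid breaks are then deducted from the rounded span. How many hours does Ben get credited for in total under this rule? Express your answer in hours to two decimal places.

Fri: in 06:04→06:06, out 15:32→15:30; 9 h 24 min
Sat: in 09:54→09:54, out 18:34→18:36; 8 h 42 min
Sun: in 05:10→05:12, out 14:11→14:12; 9 h 0 min − 45 min = 8 h 15 min
Total credited: 26 h 21 min.

26.35 hours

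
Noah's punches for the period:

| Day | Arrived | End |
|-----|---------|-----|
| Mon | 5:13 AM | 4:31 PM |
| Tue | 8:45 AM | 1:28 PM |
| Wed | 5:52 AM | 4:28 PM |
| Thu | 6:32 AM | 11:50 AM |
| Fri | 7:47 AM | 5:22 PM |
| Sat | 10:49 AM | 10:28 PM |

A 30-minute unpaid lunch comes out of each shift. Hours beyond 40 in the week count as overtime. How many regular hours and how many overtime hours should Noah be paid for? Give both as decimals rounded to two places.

Regular 40.00 hours, overtime 10.15 hours

Mon: 5:13 AM–4:31 PM = 11 h 18 min; less 30 min break → 10 h 48 min
Tue: 8:45 AM–1:28 PM = 4 h 43 min; less 30 min break → 4 h 13 min
Wed: 5:52 AM–4:28 PM = 10 h 36 min; less 30 min break → 10 h 6 min
Thu: 6:32 AM–11:50 AM = 5 h 18 min; less 30 min break → 4 h 48 min
Fri: 7:47 AM–5:22 PM = 9 h 35 min; less 30 min break → 9 h 5 min
Sat: 10:49 AM–10:28 PM = 11 h 39 min; less 30 min break → 11 h 9 min
Total worked: 50 h 9 min = 50.15 h.
Threshold 40 h → overtime 10 h 9 min, regular 40 h 0 min.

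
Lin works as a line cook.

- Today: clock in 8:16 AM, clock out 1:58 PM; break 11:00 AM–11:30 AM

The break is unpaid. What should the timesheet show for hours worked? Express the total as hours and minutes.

5 h 12 min

Today: 8:16 AM–1:58 PM = 5 h 42 min; less 30 min break → 5 h 12 min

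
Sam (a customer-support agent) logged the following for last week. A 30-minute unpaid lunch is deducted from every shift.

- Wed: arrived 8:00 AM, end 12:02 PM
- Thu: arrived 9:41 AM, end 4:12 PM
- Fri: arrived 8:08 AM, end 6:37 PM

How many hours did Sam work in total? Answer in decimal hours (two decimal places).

Wed: 8:00 AM–12:02 PM = 4 h 2 min; less 30 min break → 3 h 32 min
Thu: 9:41 AM–4:12 PM = 6 h 31 min; less 30 min break → 6 h 1 min
Fri: 8:08 AM–6:37 PM = 10 h 29 min; less 30 min break → 9 h 59 min
Total: 3 h 32 min + 6 h 1 min + 9 h 59 min = 19 h 32 min.

19.53 hours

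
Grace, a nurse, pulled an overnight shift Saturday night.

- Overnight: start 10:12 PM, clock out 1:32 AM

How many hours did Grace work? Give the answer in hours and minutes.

Overnight: 10:12 PM → midnight = 1 h 48 min; midnight → 1:32 AM = 1 h 32 min; span 3 h 20 min

3 h 20 min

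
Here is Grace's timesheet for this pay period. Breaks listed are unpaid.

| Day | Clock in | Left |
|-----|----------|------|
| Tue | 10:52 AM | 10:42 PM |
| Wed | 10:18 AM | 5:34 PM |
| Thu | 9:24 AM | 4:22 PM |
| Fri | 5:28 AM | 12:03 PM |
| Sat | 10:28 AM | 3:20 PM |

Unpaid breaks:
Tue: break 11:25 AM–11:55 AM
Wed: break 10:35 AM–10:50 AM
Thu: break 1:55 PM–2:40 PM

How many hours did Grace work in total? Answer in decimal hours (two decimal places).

Tue: 10:52 AM–10:42 PM = 11 h 50 min; less 30 min break → 11 h 20 min
Wed: 10:18 AM–5:34 PM = 7 h 16 min; less 15 min break → 7 h 1 min
Thu: 9:24 AM–4:22 PM = 6 h 58 min; less 45 min break → 6 h 13 min
Fri: 5:28 AM–12:03 PM = 6 h 35 min
Sat: 10:28 AM–3:20 PM = 4 h 52 min
Total: 11 h 20 min + 7 h 1 min + 6 h 13 min + 6 h 35 min + 4 h 52 min = 36 h 1 min.

36.02 hours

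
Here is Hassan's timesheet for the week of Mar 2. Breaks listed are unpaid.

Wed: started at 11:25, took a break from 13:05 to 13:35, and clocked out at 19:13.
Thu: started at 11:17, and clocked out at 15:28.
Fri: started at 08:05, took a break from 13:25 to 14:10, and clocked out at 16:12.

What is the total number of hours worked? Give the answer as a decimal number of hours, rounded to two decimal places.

18.85 hours

Wed: 11:25–19:13 = 7 h 48 min; less 30 min break → 7 h 18 min
Thu: 11:17–15:28 = 4 h 11 min
Fri: 08:05–16:12 = 8 h 7 min; less 45 min break → 7 h 22 min
Total: 7 h 18 min + 4 h 11 min + 7 h 22 min = 18 h 51 min.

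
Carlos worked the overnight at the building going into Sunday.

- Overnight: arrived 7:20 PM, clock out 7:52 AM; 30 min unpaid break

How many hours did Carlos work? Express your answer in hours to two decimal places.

Overnight: 7:20 PM → midnight = 4 h 40 min; midnight → 7:52 AM = 7 h 52 min; span 12 h 32 min; less 30 min break → 12 h 2 min

12.03 hours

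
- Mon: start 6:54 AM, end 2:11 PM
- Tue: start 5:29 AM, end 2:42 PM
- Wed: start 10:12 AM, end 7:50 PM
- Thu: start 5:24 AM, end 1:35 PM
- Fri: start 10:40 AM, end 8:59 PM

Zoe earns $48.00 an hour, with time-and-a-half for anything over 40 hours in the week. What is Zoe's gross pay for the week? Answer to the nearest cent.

Mon: 6:54 AM–2:11 PM = 7 h 17 min
Tue: 5:29 AM–2:42 PM = 9 h 13 min
Wed: 10:12 AM–7:50 PM = 9 h 38 min
Thu: 5:24 AM–1:35 PM = 8 h 11 min
Fri: 10:40 AM–8:59 PM = 10 h 19 min
Total worked: 44 h 38 min = 2678 min.
Regular 40 h 0 min = 2400 min at $48.00/h; overtime 4 h 38 min = 278 min at $72.00/h.
Pay = (2400 × $48.00 + 278 × $72.00) ÷ 60 = $2253.60.

$2253.60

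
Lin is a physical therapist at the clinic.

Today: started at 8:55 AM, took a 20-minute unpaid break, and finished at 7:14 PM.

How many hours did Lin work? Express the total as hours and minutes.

9 h 59 min

Today: 8:55 AM–7:14 PM = 10 h 19 min; less 20 min break → 9 h 59 min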